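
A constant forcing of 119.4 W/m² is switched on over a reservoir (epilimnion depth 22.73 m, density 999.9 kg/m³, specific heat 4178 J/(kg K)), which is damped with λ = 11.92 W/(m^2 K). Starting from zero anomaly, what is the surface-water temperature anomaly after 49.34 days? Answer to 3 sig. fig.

Areal heat capacity C = ρ c_p D = 999.9 × 4178 × 22.73 = 9.50×10^7 J/(m^2 K).
τ = C / λ = 9.50×10^7 / 11.92 = 7.97×10^6 s.
Equilibrium anomaly ΔT_eq = F / λ = 119.4 / 11.92 = 10.0 K.
t = 49.34 days = 4.26×10^6 s, so t/τ = 0.535.
ΔT(t) = ΔT_eq (1 − e^(−t/τ)) = 10.0 × (1 − e^−0.535) = 4.15 K.

4.15 K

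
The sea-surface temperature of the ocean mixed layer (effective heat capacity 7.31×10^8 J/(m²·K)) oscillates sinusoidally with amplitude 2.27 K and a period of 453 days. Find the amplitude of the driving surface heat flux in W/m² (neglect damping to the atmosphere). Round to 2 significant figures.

Areal heat capacity C = 7.31×10^8 J/(m²·K) (given).
ω = 2π / 3.91×10^7 s = 1.61×10^-7 s⁻¹.
Cω = 7.31×10^8 × 1.61×10^-7 = 117 W/(m²·K).
F₀ = A × Cω = 2.27 × 117 = 266 W/m².

270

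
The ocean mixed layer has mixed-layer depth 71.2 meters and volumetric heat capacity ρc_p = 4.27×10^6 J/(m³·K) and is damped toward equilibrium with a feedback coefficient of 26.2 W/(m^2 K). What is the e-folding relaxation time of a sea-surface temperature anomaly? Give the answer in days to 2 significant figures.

130 days

Areal heat capacity C = ρc_p × D = 4.27×10^6 × 71.2 = 3.04×10^8 J/(m²·K).
Relaxation time τ = C / λ = 3.04×10^8 / 26.2 = 1.16×10^7 s.
In days: 1.16×10^7 s / (86400 s/day) = 134 days.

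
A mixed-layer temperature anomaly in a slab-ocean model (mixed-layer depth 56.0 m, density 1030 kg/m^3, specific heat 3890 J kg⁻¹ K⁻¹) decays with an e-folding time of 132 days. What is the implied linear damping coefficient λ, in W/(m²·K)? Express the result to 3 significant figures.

Areal heat capacity C = ρ c_p D = 1030 × 3890 × 56.0 = 2.24×10^8 J/(m^2 K).
τ = 132 days = 1.14×10^7 s.
λ = C / τ = 2.24×10^8 / 1.14×10^7 = 19.7 W/(m²·K).

19.7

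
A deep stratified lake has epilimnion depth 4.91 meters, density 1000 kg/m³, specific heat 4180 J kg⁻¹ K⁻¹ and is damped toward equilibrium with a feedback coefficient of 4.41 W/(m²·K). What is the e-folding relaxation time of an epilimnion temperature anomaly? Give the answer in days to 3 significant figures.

53.9 days

Areal heat capacity C = ρ c_p D = 1000 × 4180 × 4.91 = 2.05×10^7 J/(m²·K).
Relaxation time τ = C / λ = 2.05×10^7 / 4.41 = 4.65×10^6 s.
In days: 4.65×10^6 s / (86400 s/day) = 53.9 days.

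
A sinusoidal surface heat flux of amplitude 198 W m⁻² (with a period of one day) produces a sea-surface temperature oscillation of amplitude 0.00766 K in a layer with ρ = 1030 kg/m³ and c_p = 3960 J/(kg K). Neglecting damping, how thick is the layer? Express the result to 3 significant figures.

ω = 2π / 86400 s = 7.27×10^-5 s⁻¹.
Required C = F₀ / (A ω) = 198 / (0.00766 × 7.27×10^-5) = 3.55×10^8 J/(m²·K).
D = C / (ρ c_p) = 3.55×10^8 / (1030 × 3960) = 87.1 m.

87.1 m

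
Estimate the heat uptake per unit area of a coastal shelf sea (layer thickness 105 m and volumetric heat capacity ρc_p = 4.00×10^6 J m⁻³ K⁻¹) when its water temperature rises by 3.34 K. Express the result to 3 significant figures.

Areal heat capacity C = ρc_p × D = 4.00×10^6 × 105 = 4.20×10^8 J/(m^2 K).
ΔQ = C ΔT = 4.20×10^8 × 3.34 = 1.40×10^9 J/m².

1.40×10^9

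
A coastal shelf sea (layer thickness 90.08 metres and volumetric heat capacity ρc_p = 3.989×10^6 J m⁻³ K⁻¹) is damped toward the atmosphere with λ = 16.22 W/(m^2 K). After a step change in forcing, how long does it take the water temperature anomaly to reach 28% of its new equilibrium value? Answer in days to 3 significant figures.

Areal heat capacity C = ρc_p × D = 3.989×10^6 × 90.08 = 3.59×10^8 J m⁻² K⁻¹.
τ = C / λ = 3.59×10^8 / 16.22 = 2.22×10^7 s.
Fraction reached: 1 − e^(−t/τ) = 0.28 ⇒ t = −τ ln(1 − 0.28) = τ × 0.329.
t = 7.28×10^6 s = 84.2 days.

84.2 days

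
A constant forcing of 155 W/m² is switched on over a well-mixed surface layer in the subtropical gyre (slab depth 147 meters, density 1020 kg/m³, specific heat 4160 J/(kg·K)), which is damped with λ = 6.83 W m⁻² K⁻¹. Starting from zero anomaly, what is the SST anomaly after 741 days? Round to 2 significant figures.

11 K

Areal heat capacity C = ρ c_p D = 1020 × 4160 × 147 = 6.24×10^8 J m⁻² K⁻¹.
τ = C / λ = 6.24×10^8 / 6.83 = 9.13×10^7 s.
Equilibrium anomaly ΔT_eq = F / λ = 155 / 6.83 = 22.7 K.
t = 741 days = 6.40×10^7 s, so t/τ = 0.701.
ΔT(t) = ΔT_eq (1 − e^(−t/τ)) = 22.7 × (1 − e^−0.701) = 11.4 K.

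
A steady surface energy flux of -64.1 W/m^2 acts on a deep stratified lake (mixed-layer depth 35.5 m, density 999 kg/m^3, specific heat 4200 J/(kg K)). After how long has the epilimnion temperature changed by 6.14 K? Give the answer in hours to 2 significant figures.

4000 hours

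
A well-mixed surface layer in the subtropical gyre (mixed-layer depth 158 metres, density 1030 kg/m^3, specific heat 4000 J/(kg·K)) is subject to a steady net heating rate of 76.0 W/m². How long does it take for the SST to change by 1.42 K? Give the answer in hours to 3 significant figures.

Areal heat capacity C = ρ c_p D = 1030 × 4000 × 158 = 6.51×10^8 J/(m²·K).
Time required: Δt = C ΔT / F = 6.51×10^8 × 1.42 / 76.0 = 1.22×10^7 s.
In hours: 1.22×10^7 s / (3600 s/hour) = 3380 hours.

3380 hours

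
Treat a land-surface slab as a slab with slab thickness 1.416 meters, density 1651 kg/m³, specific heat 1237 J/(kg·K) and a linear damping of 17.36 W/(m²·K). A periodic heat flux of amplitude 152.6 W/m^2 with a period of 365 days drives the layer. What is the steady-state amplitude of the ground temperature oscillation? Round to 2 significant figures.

8.8 K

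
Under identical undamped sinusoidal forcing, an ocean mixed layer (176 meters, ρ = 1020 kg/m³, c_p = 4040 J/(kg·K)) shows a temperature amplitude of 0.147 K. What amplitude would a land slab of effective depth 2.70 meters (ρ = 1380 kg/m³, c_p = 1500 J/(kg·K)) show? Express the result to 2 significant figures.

C_ocean = 7.25×10^8 J/(m²·K); C_land = 5.59×10^6 J/(m²·K).
A ∝ 1/C ⇒ A_land = A_ocean × C_ocean/C_land = 0.147 × 130 = 19.1 K.

19 K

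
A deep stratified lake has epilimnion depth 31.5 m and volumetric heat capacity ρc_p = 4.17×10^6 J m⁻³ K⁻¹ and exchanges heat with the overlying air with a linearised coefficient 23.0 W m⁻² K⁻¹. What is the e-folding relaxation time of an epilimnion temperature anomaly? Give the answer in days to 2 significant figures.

Areal heat capacity C = ρc_p × D = 4.17×10^6 × 31.5 = 1.31×10^8 J/(m^2 K).
Relaxation time τ = C / λ = 1.31×10^8 / 23.0 = 5.71×10^6 s.
In days: 5.71×10^6 s / (86400 s/day) = 66.1 days.

66 days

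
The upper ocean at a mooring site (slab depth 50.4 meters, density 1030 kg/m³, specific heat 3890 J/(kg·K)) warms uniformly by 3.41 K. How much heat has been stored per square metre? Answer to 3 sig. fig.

Areal heat capacity C = ρ c_p D = 1030 × 3890 × 50.4 = 2.02×10^8 J/(m^2 K).
ΔQ = C ΔT = 2.02×10^8 × 3.41 = 6.89×10^8 J/m².

6.89×10^8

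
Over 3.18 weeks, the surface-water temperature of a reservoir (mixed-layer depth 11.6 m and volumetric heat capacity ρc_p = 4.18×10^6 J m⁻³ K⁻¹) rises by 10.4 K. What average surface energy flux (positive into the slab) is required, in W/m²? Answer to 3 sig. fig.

262

Areal heat capacity C = ρc_p × D = 4.18×10^6 × 11.6 = 4.85×10^7 J/(m²·K).
Required heat per unit area: Q = C ΔT = 4.85×10^7 × 10.4 = 5.04×10^8 J/m².
Flux F = Q / Δt = 5.04×10^8 / 1.92×10^6 s = 262 W/m².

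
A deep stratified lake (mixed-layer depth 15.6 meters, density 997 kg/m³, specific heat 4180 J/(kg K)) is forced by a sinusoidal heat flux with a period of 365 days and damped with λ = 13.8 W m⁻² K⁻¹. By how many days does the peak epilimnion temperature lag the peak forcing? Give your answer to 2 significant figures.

44 days

Areal heat capacity C = ρ c_p D = 997 × 4180 × 15.6 = 6.50×10^7 J m⁻² K⁻¹.
ω = 2π / 3.15×10^7 s = 1.99×10^-7 s⁻¹.
Phase lag φ = arctan(Cω/λ) = arctan(13.0/13.8) = 0.754 rad.
Time lag = φ / ω = 0.754 / 1.99×10^-7 = 3.78×10^6 s = 43.8 days.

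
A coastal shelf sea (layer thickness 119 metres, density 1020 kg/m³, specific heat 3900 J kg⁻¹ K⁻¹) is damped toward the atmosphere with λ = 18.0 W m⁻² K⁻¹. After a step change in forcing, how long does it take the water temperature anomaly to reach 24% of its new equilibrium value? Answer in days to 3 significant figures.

Areal heat capacity C = ρ c_p D = 1020 × 3900 × 119 = 4.73×10^8 J m⁻² K⁻¹.
τ = C / λ = 4.73×10^8 / 18.0 = 2.63×10^7 s.
Fraction reached: 1 − e^(−t/τ) = 0.24 ⇒ t = −τ ln(1 − 0.24) = τ × 0.274.
t = 7.22×10^6 s = 83.5 days.

83.5 days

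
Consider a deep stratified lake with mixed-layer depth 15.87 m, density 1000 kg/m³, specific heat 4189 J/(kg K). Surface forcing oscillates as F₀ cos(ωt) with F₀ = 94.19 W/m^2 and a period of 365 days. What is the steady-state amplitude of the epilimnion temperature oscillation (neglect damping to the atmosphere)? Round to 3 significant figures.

7.11 K

Areal heat capacity C = ρ c_p D = 1000 × 4189 × 15.87 = 6.65×10^7 J/(m^2 K).
Angular frequency ω = 2π / T = 2π / 3.15×10^7 s = 1.99×10^-7 s⁻¹.
Cω = 6.65×10^7 × 1.99×10^-7 = 13.2 W/(m²·K).
Amplitude A = F₀ / (Cω) = 94.19 / 13.2 = 7.11 K.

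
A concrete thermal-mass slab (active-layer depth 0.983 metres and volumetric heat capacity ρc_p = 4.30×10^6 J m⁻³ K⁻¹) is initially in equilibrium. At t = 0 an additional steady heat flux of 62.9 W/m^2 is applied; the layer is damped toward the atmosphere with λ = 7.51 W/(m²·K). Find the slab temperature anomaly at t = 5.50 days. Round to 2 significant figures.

Areal heat capacity C = ρc_p × D = 4.30×10^6 × 0.983 = 4.23×10^6 J m⁻² K⁻¹.
τ = C / λ = 4.23×10^6 / 7.51 = 5.63×10^5 s.
Equilibrium anomaly ΔT_eq = F / λ = 62.9 / 7.51 = 8.38 K.
t = 5.50 days = 4.75×10^5 s, so t/τ = 0.844.
ΔT(t) = ΔT_eq (1 − e^(−t/τ)) = 8.38 × (1 − e^−0.844) = 4.78 K.

4.8 K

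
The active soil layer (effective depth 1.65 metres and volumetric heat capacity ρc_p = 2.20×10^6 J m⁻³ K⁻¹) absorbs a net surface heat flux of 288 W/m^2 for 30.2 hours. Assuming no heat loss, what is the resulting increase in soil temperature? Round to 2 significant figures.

8.6 K

Areal heat capacity C = ρc_p × D = 2.20×10^6 × 1.65 = 3.63×10^6 J/(m²·K).
Net heat input Q = F Δt = 288 × (30.2 hours × 3600 s/hour) = 3.13×10^7 J/m².
ΔT = Q / C = 3.13×10^7 / 3.63×10^6 = 8.63 K.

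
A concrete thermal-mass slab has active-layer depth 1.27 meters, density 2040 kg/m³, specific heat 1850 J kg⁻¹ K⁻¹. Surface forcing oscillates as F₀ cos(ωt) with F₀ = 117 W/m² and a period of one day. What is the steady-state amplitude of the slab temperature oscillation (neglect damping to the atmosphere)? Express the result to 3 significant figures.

0.336 K

Areal heat capacity C = ρ c_p D = 2040 × 1850 × 1.27 = 4.79×10^6 J/(m^2 K).
Angular frequency ω = 2π / T = 2π / 86400 s = 7.27×10^-5 s⁻¹.
Cω = 4.79×10^6 × 7.27×10^-5 = 349 W/(m²·K).
Amplitude A = F₀ / (Cω) = 117 / 349 = 0.336 K.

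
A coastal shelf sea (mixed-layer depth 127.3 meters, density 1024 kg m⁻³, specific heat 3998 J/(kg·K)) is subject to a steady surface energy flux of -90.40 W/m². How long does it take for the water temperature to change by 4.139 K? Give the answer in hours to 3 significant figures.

Areal heat capacity C = ρ c_p D = 1024 × 3998 × 127.3 = 5.21×10^8 J/(m^2 K).
Time required: Δt = C ΔT / F = 5.21×10^8 × -4.139 / -90.40 = 2.39×10^7 s.
In hours: 2.39×10^7 s / (3600 s/hour) = 6630 hours.

6630 hours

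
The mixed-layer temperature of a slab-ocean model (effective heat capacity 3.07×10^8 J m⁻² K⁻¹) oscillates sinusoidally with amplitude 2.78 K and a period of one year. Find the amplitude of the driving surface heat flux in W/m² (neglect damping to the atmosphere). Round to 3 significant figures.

Areal heat capacity C = 3.07×10^8 J m⁻² K⁻¹ (given).
ω = 2π / 3.15×10^7 s = 1.99×10^-7 s⁻¹.
Cω = 3.07×10^8 × 1.99×10^-7 = 61.2 W/(m²·K).
F₀ = A × Cω = 2.78 × 61.2 = 170 W/m².

170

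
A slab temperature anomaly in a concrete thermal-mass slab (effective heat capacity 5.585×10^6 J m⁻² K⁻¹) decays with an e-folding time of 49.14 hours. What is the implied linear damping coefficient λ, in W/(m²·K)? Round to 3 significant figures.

Areal heat capacity C = 5.585×10^6 J m⁻² K⁻¹ (given).
τ = 49.14 hours = 1.77×10^5 s.
λ = C / τ = 5.58×10^6 / 1.77×10^5 = 31.6 W/(m²·K).

31.6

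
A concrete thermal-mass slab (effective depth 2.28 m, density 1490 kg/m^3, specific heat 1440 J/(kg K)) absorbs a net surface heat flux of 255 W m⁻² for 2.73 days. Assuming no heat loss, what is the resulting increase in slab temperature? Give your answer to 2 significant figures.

Areal heat capacity C = ρ c_p D = 1490 × 1440 × 2.28 = 4.89×10^6 J/(m^2 K).
Net heat input Q = F Δt = 255 × (2.73 days × 86400 s/day) = 6.01×10^7 J/m².
ΔT = Q / C = 6.01×10^7 / 4.89×10^6 = 12.3 K.

12 K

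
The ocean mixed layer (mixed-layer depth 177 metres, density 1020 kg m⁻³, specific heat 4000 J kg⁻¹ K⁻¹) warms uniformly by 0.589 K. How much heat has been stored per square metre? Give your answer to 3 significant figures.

4.25×10^8

Areal heat capacity C = ρ c_p D = 1020 × 4000 × 177 = 7.22×10^8 J/(m²·K).
ΔQ = C ΔT = 7.22×10^8 × 0.589 = 4.25×10^8 J/m².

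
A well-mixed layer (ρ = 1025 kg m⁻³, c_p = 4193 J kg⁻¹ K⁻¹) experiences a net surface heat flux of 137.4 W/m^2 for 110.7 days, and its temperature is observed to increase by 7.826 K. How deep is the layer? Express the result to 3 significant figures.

39.1 m

Heat input Q = F Δt = 137.4 × 9.56×10^6 s = 1.31×10^9 J/m².
Required areal heat capacity C = Q / ΔT = 1.68×10^8 J/(m²·K).
Depth D = C / (ρ c_p) = 1.68×10^8 / (1025 × 4193) = 39.1 m.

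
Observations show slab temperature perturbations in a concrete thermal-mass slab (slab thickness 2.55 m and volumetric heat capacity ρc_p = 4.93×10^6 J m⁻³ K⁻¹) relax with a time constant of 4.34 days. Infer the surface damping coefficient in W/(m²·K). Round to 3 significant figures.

Areal heat capacity C = ρc_p × D = 4.93×10^6 × 2.55 = 1.26×10^7 J/(m²·K).
τ = 4.34 days = 3.75×10^5 s.
λ = C / τ = 1.26×10^7 / 3.75×10^5 = 33.5 W/(m²·K).

33.5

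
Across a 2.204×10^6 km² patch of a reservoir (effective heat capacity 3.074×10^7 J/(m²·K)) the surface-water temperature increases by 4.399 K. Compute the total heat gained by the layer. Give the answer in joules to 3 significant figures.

2.98×10^20 J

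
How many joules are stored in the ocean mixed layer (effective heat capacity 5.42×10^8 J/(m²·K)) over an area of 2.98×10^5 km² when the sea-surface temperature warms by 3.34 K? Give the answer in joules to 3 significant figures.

5.39×10^20 J

Areal heat capacity C = 5.42×10^8 J/(m²·K) (given).
Heat per unit area: q = C ΔT = 5.42×10^8 × 3.34 = 1.81×10^9 J/m².
Total heat: Q = q × A = 1.81×10^9 × (2.98×10^5 × 10⁶ m²) = 5.39×10^20 J.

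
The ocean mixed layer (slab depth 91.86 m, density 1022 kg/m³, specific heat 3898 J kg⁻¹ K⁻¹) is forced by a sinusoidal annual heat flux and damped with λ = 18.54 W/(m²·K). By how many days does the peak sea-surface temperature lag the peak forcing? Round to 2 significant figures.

Areal heat capacity C = ρ c_p D = 1022 × 3898 × 91.86 = 3.66×10^8 J/(m²·K).
ω = 2π / 3.15×10^7 s = 1.99×10^-7 s⁻¹.
Phase lag φ = arctan(Cω/λ) = arctan(72.9/18.54) = 1.32 rad.
Time lag = φ / ω = 1.32 / 1.99×10^-7 = 6.63×10^6 s = 76.8 days.

77 days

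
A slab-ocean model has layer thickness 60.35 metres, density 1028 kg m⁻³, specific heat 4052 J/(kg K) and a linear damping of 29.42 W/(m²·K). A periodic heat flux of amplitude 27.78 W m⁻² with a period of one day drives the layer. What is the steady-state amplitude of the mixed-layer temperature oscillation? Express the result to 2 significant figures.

0.0015 K

Areal heat capacity C = ρ c_p D = 1028 × 4052 × 60.35 = 2.51×10^8 J/(m²·K).
Angular frequency ω = 2π / T = 2π / 86400 s = 7.27×10^-5 s⁻¹.
√((Cω)² + λ²) = √((18300)² + 29.42²) = 18300 W/(m²·K).
Amplitude A = F₀ / √((Cω)²+λ²) = 27.78 / 18300 = 0.00152 K.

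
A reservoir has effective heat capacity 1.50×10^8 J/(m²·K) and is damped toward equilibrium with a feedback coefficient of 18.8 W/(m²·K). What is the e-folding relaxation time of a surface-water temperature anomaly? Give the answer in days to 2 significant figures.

Areal heat capacity C = 1.50×10^8 J/(m²·K) (given).
Relaxation time τ = C / λ = 1.50×10^8 / 18.8 = 7.98×10^6 s.
In days: 7.98×10^6 s / (86400 s/day) = 92.3 days.

92 days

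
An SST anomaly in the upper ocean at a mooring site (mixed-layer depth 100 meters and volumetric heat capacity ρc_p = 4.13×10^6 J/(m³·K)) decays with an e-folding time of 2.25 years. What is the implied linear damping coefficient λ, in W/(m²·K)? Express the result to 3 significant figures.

5.82

Areal heat capacity C = ρc_p × D = 4.13×10^6 × 100 = 4.13×10^8 J m⁻² K⁻¹.
τ = 2.25 years = 7.10×10^7 s.
λ = C / τ = 4.13×10^8 / 7.10×10^7 = 5.82 W/(m²·K).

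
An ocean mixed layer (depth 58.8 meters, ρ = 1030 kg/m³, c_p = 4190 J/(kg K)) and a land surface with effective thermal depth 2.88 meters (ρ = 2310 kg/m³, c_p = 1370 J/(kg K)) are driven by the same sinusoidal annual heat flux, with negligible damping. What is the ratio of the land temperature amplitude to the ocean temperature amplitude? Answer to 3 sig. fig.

C_ocean = 1030 × 4190 × 58.8 = 2.54×10^8 J/(m²·K).
C_land = 2310 × 1370 × 2.88 = 9.11×10^6 J/(m²·K).
Undamped amplitude ∝ 1/C, so A_land/A_ocean = C_ocean/C_land = 27.8.

27.8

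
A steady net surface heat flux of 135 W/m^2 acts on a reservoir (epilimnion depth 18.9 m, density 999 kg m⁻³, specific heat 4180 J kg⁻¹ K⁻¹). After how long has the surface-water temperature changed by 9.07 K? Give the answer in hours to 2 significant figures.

Areal heat capacity C = ρ c_p D = 999 × 4180 × 18.9 = 7.89×10^7 J/(m^2 K).
Time required: Δt = C ΔT / F = 7.89×10^7 × 9.07 / 135 = 5.30×10^6 s.
In hours: 5.30×10^6 s / (3600 s/hour) = 1470 hours.

1500 hours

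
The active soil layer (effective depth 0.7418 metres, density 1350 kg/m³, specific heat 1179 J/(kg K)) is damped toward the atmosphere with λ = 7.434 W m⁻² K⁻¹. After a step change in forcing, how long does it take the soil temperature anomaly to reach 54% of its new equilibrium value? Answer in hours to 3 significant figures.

34.3 hours

Areal heat capacity C = ρ c_p D = 1350 × 1179 × 0.7418 = 1.18×10^6 J m⁻² K⁻¹.
τ = C / λ = 1.18×10^6 / 7.434 = 1.59×10^5 s.
Fraction reached: 1 − e^(−t/τ) = 0.54 ⇒ t = −τ ln(1 − 0.54) = τ × 0.777.
t = 1.23×10^5 s = 34.3 hours.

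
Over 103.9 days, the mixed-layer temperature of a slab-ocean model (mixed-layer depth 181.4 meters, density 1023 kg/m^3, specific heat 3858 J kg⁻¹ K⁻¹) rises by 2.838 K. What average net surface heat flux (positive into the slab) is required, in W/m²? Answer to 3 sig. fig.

226

Areal heat capacity C = ρ c_p D = 1023 × 3858 × 181.4 = 7.16×10^8 J m⁻² K⁻¹.
Required heat per unit area: Q = C ΔT = 7.16×10^8 × 2.838 = 2.03×10^9 J/m².
Flux F = Q / Δt = 2.03×10^9 / 8.98×10^6 s = 226 W/m².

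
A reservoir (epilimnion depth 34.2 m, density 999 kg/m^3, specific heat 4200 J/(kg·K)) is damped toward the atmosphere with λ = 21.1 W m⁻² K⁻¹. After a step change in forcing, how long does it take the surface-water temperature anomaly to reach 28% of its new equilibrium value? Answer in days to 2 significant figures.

26 days

Areal heat capacity C = ρ c_p D = 999 × 4200 × 34.2 = 1.43×10^8 J m⁻² K⁻¹.
τ = C / λ = 1.43×10^8 / 21.1 = 6.80×10^6 s.
Fraction reached: 1 − e^(−t/τ) = 0.28 ⇒ t = −τ ln(1 − 0.28) = τ × 0.329.
t = 2.23×10^6 s = 25.9 days.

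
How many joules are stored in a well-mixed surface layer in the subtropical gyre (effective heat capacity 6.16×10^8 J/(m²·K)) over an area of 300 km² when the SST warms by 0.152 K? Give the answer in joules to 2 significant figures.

Areal heat capacity C = 6.16×10^8 J/(m²·K) (given).
Heat per unit area: q = C ΔT = 6.16×10^8 × 0.152 = 9.36×10^7 J/m².
Total heat: Q = q × A = 9.36×10^7 × (300 × 10⁶ m²) = 2.81×10^16 J.

2.8×10^16 J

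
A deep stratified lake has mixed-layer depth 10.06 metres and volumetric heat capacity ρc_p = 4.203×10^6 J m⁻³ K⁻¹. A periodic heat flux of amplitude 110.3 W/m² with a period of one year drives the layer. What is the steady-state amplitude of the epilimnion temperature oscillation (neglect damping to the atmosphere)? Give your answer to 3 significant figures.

Areal heat capacity C = ρc_p × D = 4.203×10^6 × 10.06 = 4.23×10^7 J/(m²·K).
Angular frequency ω = 2π / T = 2π / 3.15×10^7 s = 1.99×10^-7 s⁻¹.
Cω = 4.23×10^7 × 1.99×10^-7 = 8.42 W/(m²·K).
Amplitude A = F₀ / (Cω) = 110.3 / 8.42 = 13.1 K.

13.1 K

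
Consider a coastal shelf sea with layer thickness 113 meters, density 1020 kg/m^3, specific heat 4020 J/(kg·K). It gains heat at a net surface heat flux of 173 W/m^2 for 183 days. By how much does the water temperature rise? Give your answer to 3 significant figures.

5.90 K

Areal heat capacity C = ρ c_p D = 1020 × 4020 × 113 = 4.63×10^8 J/(m^2 K).
Net heat input Q = F Δt = 173 × (183 days × 86400 s/day) = 2.74×10^9 J/m².
ΔT = Q / C = 2.74×10^9 / 4.63×10^8 = 5.90 K.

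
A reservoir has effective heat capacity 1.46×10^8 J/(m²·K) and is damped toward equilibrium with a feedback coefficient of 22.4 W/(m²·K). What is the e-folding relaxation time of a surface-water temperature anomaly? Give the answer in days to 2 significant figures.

Areal heat capacity C = 1.46×10^8 J/(m²·K) (given).
Relaxation time τ = C / λ = 1.46×10^8 / 22.4 = 6.52×10^6 s.
In days: 6.52×10^6 s / (86400 s/day) = 75.4 days.

75 days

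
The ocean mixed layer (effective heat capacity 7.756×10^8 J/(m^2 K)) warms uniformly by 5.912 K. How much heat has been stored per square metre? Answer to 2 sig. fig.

4.6×10^9

Areal heat capacity C = 7.756×10^8 J/(m^2 K) (given).
ΔQ = C ΔT = 7.76×10^8 × 5.912 = 4.59×10^9 J/m².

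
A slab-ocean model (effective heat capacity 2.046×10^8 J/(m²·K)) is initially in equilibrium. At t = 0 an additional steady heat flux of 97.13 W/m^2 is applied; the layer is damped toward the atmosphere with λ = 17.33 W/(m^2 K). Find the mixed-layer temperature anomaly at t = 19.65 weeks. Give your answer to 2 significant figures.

3.6 K

Areal heat capacity C = 2.046×10^8 J/(m²·K) (given).
τ = C / λ = 2.05×10^8 / 17.33 = 1.18×10^7 s.
Equilibrium anomaly ΔT_eq = F / λ = 97.13 / 17.33 = 5.60 K.
t = 19.65 weeks = 1.19×10^7 s, so t/τ = 1.01.
ΔT(t) = ΔT_eq (1 − e^(−t/τ)) = 5.60 × (1 − e^−1.01) = 3.56 K.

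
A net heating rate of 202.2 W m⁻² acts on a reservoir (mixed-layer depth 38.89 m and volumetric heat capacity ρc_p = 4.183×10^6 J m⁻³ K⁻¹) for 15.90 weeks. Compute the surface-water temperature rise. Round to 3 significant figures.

12.0 K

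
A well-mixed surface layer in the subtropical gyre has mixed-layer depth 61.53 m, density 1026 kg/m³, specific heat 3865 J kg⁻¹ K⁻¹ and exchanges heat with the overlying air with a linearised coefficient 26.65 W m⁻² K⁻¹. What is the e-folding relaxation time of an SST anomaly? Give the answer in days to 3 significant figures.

106 days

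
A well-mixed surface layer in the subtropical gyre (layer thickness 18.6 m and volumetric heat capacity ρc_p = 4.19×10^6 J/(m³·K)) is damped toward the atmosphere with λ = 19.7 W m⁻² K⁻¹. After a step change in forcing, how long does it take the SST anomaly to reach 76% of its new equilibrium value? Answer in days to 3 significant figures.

Areal heat capacity C = ρc_p × D = 4.19×10^6 × 18.6 = 7.79×10^7 J m⁻² K⁻¹.
τ = C / λ = 7.79×10^7 / 19.7 = 3.96×10^6 s.
Fraction reached: 1 − e^(−t/τ) = 0.76 ⇒ t = −τ ln(1 − 0.76) = τ × 1.43.
t = 5.65×10^6 s = 65.3 days.

65.3 days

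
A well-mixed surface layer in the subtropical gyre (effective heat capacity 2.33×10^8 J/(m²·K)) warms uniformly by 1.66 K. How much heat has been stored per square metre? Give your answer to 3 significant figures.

3.87×10^8

Areal heat capacity C = 2.33×10^8 J/(m²·K) (given).
ΔQ = C ΔT = 2.33×10^8 × 1.66 = 3.87×10^8 J/m².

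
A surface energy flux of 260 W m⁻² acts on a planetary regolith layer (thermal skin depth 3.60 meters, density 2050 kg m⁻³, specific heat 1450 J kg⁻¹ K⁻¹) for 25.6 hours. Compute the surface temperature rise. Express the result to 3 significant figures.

2.24 K

Areal heat capacity C = ρ c_p D = 2050 × 1450 × 3.60 = 1.07×10^7 J/(m²·K).
Net heat input Q = F Δt = 260 × (25.6 hours × 3600 s/hour) = 2.40×10^7 J/m².
ΔT = Q / C = 2.40×10^7 / 1.07×10^7 = 2.24 K.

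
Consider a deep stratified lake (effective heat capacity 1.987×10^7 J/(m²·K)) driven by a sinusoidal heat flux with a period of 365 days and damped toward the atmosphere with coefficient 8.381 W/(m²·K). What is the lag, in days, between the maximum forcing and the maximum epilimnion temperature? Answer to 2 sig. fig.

Areal heat capacity C = 1.987×10^7 J/(m²·K) (given).
ω = 2π / 3.15×10^7 s = 1.99×10^-7 s⁻¹.
Phase lag φ = arctan(Cω/λ) = arctan(3.96/8.381) = 0.441 rad.
Time lag = φ / ω = 0.441 / 1.99×10^-7 = 2.21×10^6 s = 25.6 days.

26 days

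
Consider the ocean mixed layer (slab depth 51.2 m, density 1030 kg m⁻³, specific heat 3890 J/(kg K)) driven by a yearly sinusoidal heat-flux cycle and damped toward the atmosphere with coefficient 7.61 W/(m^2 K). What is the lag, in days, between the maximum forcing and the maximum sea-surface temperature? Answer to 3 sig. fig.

Areal heat capacity C = ρ c_p D = 1030 × 3890 × 51.2 = 2.05×10^8 J m⁻² K⁻¹.
ω = 2π / 3.15×10^7 s = 1.99×10^-7 s⁻¹.
Phase lag φ = arctan(Cω/λ) = arctan(40.9/7.61) = 1.39 rad.
Time lag = φ / ω = 1.39 / 1.99×10^-7 = 6.96×10^6 s = 80.6 days.

80.6 days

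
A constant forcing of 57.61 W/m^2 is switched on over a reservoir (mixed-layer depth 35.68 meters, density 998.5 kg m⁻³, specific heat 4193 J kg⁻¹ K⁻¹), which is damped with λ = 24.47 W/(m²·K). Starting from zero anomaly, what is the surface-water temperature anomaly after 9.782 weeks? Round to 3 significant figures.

Areal heat capacity C = ρ c_p D = 998.5 × 4193 × 35.68 = 1.49×10^8 J/(m²·K).
τ = C / λ = 1.49×10^8 / 24.47 = 6.10×10^6 s.
Equilibrium anomaly ΔT_eq = F / λ = 57.61 / 24.47 = 2.35 K.
t = 9.782 weeks = 5.92×10^6 s, so t/τ = 0.969.
ΔT(t) = ΔT_eq (1 − e^(−t/τ)) = 2.35 × (1 − e^−0.969) = 1.46 K.

1.46 K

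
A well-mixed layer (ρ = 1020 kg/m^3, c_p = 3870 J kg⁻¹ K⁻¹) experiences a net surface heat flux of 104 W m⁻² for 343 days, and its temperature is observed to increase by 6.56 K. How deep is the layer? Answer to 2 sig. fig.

Heat input Q = F Δt = 104 × 2.96×10^7 s = 3.08×10^9 J/m².
Required areal heat capacity C = Q / ΔT = 4.70×10^8 J/(m²·K).
Depth D = C / (ρ c_p) = 4.70×10^8 / (1020 × 3870) = 119 m.

120 m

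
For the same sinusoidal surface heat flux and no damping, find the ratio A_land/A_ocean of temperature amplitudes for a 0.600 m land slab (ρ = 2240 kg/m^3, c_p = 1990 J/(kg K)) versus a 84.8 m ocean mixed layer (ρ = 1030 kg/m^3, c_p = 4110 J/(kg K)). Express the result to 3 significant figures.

C_ocean = 1030 × 4110 × 84.8 = 3.59×10^8 J/(m²·K).
C_land = 2240 × 1990 × 0.600 = 2.67×10^6 J/(m²·K).
Undamped amplitude ∝ 1/C, so A_land/A_ocean = C_ocean/C_land = 134.

134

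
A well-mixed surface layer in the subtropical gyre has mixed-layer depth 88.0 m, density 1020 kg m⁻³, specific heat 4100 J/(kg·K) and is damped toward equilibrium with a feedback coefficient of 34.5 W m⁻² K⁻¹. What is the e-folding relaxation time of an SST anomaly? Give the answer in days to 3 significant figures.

123 days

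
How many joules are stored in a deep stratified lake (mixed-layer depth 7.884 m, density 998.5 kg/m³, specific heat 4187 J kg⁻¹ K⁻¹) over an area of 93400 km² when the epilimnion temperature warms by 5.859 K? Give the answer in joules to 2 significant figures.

1.8×10^19 J

Areal heat capacity C = ρ c_p D = 998.5 × 4187 × 7.884 = 3.30×10^7 J/(m²·K).
Heat per unit area: q = C ΔT = 3.30×10^7 × 5.859 = 1.93×10^8 J/m².
Total heat: Q = q × A = 1.93×10^8 × (93400 × 10⁶ m²) = 1.80×10^19 J.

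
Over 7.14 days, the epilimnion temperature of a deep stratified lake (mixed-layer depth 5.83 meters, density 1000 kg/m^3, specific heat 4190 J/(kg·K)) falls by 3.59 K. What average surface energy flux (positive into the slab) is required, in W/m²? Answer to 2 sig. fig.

-140

Areal heat capacity C = ρ c_p D = 1000 × 4190 × 5.83 = 2.44×10^7 J/(m^2 K).
Required heat per unit area: Q = C ΔT = 2.44×10^7 × -3.59 = -8.77×10^7 J/m².
Flux F = Q / Δt = -8.77×10^7 / 6.17×10^5 s = -142 W/m².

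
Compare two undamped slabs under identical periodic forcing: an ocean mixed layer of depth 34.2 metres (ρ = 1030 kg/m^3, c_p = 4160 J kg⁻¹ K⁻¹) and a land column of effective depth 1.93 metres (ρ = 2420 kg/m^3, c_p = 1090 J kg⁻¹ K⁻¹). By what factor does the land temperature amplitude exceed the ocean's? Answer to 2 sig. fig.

29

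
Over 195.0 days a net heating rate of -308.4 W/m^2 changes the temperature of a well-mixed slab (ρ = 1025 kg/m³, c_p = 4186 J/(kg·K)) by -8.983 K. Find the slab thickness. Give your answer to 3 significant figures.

135 m

Heat input Q = F Δt = -308.4 × 1.68×10^7 s = -5.20×10^9 J/m².
Required areal heat capacity C = Q / ΔT = 5.78×10^8 J/(m²·K).
Depth D = C / (ρ c_p) = 5.78×10^8 / (1025 × 4186) = 135 m.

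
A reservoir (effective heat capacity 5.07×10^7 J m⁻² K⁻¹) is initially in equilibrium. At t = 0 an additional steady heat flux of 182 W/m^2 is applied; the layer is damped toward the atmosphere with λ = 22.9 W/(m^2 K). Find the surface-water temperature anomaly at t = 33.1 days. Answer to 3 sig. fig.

5.76 K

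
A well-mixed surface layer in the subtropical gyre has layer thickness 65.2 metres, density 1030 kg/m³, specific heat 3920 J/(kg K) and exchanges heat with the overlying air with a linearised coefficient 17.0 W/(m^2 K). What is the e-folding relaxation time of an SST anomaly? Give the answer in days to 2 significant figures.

Areal heat capacity C = ρ c_p D = 1030 × 3920 × 65.2 = 2.63×10^8 J m⁻² K⁻¹.
Relaxation time τ = C / λ = 2.63×10^8 / 17.0 = 1.55×10^7 s.
In days: 1.55×10^7 s / (86400 s/day) = 179 days.

180 days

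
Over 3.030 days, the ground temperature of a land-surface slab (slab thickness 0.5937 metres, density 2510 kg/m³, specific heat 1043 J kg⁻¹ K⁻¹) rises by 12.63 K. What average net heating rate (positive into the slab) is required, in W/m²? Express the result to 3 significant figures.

75.0

Areal heat capacity C = ρ c_p D = 2510 × 1043 × 0.5937 = 1.55×10^6 J/(m^2 K).
Required heat per unit area: Q = C ΔT = 1.55×10^6 × 12.63 = 1.96×10^7 J/m².
Flux F = Q / Δt = 1.96×10^7 / 2.62×10^5 s = 75.0 W/m².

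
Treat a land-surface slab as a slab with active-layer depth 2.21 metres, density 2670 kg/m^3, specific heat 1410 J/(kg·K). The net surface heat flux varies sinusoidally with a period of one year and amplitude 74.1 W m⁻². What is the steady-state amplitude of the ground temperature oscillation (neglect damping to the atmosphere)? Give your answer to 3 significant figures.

44.7 K

Areal heat capacity C = ρ c_p D = 2670 × 1410 × 2.21 = 8.32×10^6 J m⁻² K⁻¹.
Angular frequency ω = 2π / T = 2π / 3.15×10^7 s = 1.99×10^-7 s⁻¹.
Cω = 8.32×10^6 × 1.99×10^-7 = 1.66 W/(m²·K).
Amplitude A = F₀ / (Cω) = 74.1 / 1.66 = 44.7 K.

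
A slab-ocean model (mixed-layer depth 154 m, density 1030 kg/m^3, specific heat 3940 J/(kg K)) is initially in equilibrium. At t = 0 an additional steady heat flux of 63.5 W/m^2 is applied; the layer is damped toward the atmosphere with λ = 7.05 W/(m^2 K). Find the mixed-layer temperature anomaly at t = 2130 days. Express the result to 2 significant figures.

Areal heat capacity C = ρ c_p D = 1030 × 3940 × 154 = 6.25×10^8 J m⁻² K⁻¹.
τ = C / λ = 6.25×10^8 / 7.05 = 8.86×10^7 s.
Equilibrium anomaly ΔT_eq = F / λ = 63.5 / 7.05 = 9.01 K.
t = 2130 days = 1.84×10^8 s, so t/τ = 2.08.
ΔT(t) = ΔT_eq (1 − e^(−t/τ)) = 9.01 × (1 − e^−2.08) = 7.88 K.

7.9 K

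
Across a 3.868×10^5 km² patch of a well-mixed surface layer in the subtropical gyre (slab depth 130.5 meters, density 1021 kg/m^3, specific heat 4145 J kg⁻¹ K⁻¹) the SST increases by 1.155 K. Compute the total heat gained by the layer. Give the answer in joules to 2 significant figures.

2.5×10^20 J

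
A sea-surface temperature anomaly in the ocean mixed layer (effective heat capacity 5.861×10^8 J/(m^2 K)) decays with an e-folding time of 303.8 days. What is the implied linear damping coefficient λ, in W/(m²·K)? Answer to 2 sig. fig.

22

Areal heat capacity C = 5.861×10^8 J/(m^2 K) (given).
τ = 303.8 days = 2.62×10^7 s.
λ = C / τ = 5.86×10^8 / 2.62×10^7 = 22.3 W/(m²·K).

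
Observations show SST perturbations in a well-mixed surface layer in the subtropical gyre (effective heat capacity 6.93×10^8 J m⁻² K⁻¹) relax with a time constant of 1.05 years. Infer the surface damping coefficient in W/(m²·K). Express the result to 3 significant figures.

Areal heat capacity C = 6.93×10^8 J m⁻² K⁻¹ (given).
τ = 1.05 years = 3.31×10^7 s.
λ = C / τ = 6.93×10^8 / 3.31×10^7 = 20.9 W/(m²·K).

20.9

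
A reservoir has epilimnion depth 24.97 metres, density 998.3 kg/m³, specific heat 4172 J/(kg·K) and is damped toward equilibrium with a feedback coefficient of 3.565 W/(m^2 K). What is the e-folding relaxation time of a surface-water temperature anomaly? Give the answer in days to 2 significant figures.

Areal heat capacity C = ρ c_p D = 998.3 × 4172 × 24.97 = 1.04×10^8 J m⁻² K⁻¹.
Relaxation time τ = C / λ = 1.04×10^8 / 3.565 = 2.92×10^7 s.
In days: 2.92×10^7 s / (86400 s/day) = 338 days.

340 days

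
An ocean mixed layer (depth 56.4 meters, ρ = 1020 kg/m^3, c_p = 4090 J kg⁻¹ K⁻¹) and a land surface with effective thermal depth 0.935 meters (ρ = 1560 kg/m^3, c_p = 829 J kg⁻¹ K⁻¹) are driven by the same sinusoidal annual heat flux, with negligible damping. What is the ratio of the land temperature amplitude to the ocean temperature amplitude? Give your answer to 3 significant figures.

C_ocean = 1020 × 4090 × 56.4 = 2.35×10^8 J/(m²·K).
C_land = 1560 × 829 × 0.935 = 1.21×10^6 J/(m²·K).
Undamped amplitude ∝ 1/C, so A_land/A_ocean = C_ocean/C_land = 195.

195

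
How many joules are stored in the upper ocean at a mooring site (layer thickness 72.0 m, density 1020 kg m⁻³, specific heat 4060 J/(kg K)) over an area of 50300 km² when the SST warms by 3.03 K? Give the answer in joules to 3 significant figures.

4.54×10^19 J

Areal heat capacity C = ρ c_p D = 1020 × 4060 × 72.0 = 2.98×10^8 J/(m^2 K).
Heat per unit area: q = C ΔT = 2.98×10^8 × 3.03 = 9.03×10^8 J/m².
Total heat: Q = q × A = 9.03×10^8 × (50300 × 10⁶ m²) = 4.54×10^19 J.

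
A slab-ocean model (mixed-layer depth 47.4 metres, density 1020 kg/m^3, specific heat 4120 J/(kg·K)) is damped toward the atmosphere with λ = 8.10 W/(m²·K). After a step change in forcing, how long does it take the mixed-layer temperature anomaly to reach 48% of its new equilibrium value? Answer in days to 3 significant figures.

186 days

Areal heat capacity C = ρ c_p D = 1020 × 4120 × 47.4 = 1.99×10^8 J/(m^2 K).
τ = C / λ = 1.99×10^8 / 8.10 = 2.46×10^7 s.
Fraction reached: 1 − e^(−t/τ) = 0.48 ⇒ t = −τ ln(1 − 0.48) = τ × 0.654.
t = 1.61×10^7 s = 186 days.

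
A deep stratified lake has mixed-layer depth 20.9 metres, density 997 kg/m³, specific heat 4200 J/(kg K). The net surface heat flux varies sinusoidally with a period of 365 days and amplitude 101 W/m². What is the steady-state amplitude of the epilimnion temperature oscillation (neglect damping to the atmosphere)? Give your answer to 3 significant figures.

5.79 K

Areal heat capacity C = ρ c_p D = 997 × 4200 × 20.9 = 8.75×10^7 J/(m^2 K).
Angular frequency ω = 2π / T = 2π / 3.15×10^7 s = 1.99×10^-7 s⁻¹.
Cω = 8.75×10^7 × 1.99×10^-7 = 17.4 W/(m²·K).
Amplitude A = F₀ / (Cω) = 101 / 17.4 = 5.79 K.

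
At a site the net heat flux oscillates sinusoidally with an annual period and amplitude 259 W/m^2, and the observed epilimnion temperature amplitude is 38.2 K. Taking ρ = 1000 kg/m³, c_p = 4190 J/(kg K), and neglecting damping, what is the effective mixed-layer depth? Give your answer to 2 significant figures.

ω = 2π / 3.15×10^7 s = 1.99×10^-7 s⁻¹.
Required C = F₀ / (A ω) = 259 / (38.2 × 1.99×10^-7) = 3.40×10^7 J/(m²·K).
D = C / (ρ c_p) = 3.40×10^7 / (1000 × 4190) = 8.12 m.

8.1 m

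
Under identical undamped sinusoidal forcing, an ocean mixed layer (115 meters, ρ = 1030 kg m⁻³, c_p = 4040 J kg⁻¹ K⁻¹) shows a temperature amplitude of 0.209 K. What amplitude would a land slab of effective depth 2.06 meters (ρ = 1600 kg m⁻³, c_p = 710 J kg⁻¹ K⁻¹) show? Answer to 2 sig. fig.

43 K

C_ocean = 4.79×10^8 J/(m²·K); C_land = 2.34×10^6 J/(m²·K).
A ∝ 1/C ⇒ A_land = A_ocean × C_ocean/C_land = 0.209 × 204 = 42.7 K.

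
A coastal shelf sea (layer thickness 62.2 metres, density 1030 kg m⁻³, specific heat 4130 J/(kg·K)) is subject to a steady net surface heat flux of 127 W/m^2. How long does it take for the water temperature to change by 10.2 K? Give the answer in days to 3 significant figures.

Areal heat capacity C = ρ c_p D = 1030 × 4130 × 62.2 = 2.65×10^8 J/(m^2 K).
Time required: Δt = C ΔT / F = 2.65×10^8 × 10.2 / 127 = 2.13×10^7 s.
In days: 2.13×10^7 s / (86400 s/day) = 246 days.

246 days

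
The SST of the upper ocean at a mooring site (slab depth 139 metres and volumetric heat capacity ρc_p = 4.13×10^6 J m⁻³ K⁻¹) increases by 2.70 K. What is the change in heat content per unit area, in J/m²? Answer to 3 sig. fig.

Areal heat capacity C = ρc_p × D = 4.13×10^6 × 139 = 5.74×10^8 J/(m^2 K).
ΔQ = C ΔT = 5.74×10^8 × 2.70 = 1.55×10^9 J/m².

1.55×10^9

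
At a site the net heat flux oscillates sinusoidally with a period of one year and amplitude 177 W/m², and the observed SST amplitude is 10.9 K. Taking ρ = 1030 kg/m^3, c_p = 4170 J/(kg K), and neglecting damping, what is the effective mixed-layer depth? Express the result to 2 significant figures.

19 m

ω = 2π / 3.15×10^7 s = 1.99×10^-7 s⁻¹.
Required C = F₀ / (A ω) = 177 / (10.9 × 1.99×10^-7) = 8.15×10^7 J/(m²·K).
D = C / (ρ c_p) = 8.15×10^7 / (1030 × 4170) = 19.0 m.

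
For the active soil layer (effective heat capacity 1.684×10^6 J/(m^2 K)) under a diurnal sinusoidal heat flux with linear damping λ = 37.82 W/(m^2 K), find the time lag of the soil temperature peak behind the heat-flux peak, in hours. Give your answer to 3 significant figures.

Areal heat capacity C = 1.684×10^6 J/(m^2 K) (given).
ω = 2π / 86400 s = 7.27×10^-5 s⁻¹.
Phase lag φ = arctan(Cω/λ) = arctan(122/37.82) = 1.27 rad.
Time lag = φ / ω = 1.27 / 7.27×10^-5 = 17500 s = 4.86 hours.

4.86 hours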